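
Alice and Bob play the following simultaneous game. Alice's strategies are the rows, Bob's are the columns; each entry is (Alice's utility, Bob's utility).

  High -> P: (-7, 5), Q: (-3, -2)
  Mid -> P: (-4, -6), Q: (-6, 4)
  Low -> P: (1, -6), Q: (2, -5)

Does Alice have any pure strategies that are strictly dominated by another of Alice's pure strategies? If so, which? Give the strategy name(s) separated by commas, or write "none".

High, Mid

High is strictly dominated by Low (P: 1>-7, Q: 2>-3).
Low strictly dominates Mid — P: 1>-4, Q: 2>-6.
Low: no other strategy beats it everywhere (High at P (1>-7); Mid at P (1>-4)).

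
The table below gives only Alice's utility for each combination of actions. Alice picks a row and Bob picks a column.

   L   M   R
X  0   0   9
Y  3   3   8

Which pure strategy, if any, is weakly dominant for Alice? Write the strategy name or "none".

X fails to dominate Y at L (0<3).
Y fails to dominate X at R (8<9).
No single strategy dominates all the others.

none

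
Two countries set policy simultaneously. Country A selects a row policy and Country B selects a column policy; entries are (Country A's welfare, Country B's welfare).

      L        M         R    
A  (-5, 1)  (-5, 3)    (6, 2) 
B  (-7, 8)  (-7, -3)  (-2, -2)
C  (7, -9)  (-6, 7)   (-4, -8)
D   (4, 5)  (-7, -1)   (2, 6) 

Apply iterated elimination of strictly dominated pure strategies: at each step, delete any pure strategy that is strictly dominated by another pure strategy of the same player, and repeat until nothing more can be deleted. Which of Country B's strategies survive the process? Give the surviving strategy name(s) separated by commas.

M

Row B is eliminated: A beats it against every remaining column (L: -5>-7, M: -5>-7, R: 6>-2).
Country B's strategy L is strictly dominated by R (A: 2>1, C: -8>-9, D: 6>5) and is removed.
For Country A, A strictly dominates C on the remaining columns (M: -5>-6, R: 6>-4); eliminate C.
Country A's strategy D is strictly dominated by A (M: -5>-7, R: 6>2) and is removed.
Country B's strategy R is strictly dominated by M (A: 3>2) and is removed.
Among the remaining strategies, none is strictly dominated by another pure strategy of the same player, so the elimination stops.
Surviving strategies — Country A: {A}; Country B: {M}.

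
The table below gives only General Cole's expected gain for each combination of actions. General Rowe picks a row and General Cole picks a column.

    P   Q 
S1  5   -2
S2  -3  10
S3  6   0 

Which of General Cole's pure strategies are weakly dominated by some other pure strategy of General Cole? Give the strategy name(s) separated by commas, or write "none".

P: no other strategy beats it everywhere (Q at S1 (5>-2)).
Q is not dominated — it holds its own against P at S2 (10>-3).

none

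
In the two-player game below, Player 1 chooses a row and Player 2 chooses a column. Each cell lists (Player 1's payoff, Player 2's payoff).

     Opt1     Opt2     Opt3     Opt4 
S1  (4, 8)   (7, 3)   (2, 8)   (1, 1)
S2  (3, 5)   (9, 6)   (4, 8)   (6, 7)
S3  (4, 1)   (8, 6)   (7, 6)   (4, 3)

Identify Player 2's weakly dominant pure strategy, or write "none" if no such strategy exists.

Opt3

Opt3 vs Opt1: S1: 8=8, S2: 8>5, S3: 6>1.
Opt3 vs Opt2: S1: 8>3, S2: 8>6, S3: 6=6.
Opt3 vs Opt4: S1: 8>1, S2: 8>7, S3: 6>3.
Opt3 is at least as good as every other strategy against every opponent action, so it is weakly dominant.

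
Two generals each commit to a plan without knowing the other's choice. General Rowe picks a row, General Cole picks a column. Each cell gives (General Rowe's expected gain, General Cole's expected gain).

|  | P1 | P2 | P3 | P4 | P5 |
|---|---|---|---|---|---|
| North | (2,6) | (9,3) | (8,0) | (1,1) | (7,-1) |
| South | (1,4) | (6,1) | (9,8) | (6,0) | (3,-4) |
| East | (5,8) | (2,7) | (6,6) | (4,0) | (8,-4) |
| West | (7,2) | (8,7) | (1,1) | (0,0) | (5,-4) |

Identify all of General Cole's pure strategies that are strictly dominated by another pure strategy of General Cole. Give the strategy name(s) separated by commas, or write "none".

P1 is not dominated — it holds its own against P2 at North (6>3); P3 at North (6>0); P4 at North (6>1); P5 at North (6>-1).
Nothing dominates P2: P1 at West (7>2); P3 at North (3>0); P4 at North (3>1); P5 at North (3>-1).
P3: no other strategy beats it everywhere (P1 at South (8>4); P2 at South (8>1); P4 at South (8>0); P5 at North (0>-1)).
P4 is strictly dominated by P1 (North: 6>1, South: 4>0, East: 8>0, West: 2>0).
P5 is strictly dominated by P1 (North: 6>-1, South: 4>-4, East: 8>-4, West: 2>-4).

P4, P5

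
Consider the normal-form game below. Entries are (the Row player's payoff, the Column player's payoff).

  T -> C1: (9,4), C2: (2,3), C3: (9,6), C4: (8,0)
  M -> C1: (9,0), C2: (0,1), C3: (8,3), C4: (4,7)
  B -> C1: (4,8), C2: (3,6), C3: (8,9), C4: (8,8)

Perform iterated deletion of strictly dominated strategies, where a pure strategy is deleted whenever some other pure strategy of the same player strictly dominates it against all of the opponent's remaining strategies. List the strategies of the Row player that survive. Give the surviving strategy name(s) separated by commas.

Column C1 is eliminated: C3 beats it against every remaining row (T: 6>4, M: 3>0, B: 9>8).
The Row player's strategy M is strictly dominated by T (C2: 2>0, C3: 9>8, C4: 8>4) and is removed.
For the Column player, C3 strictly dominates C2 on the remaining rows (T: 6>3, B: 9>6); eliminate C2.
For the Column player, C3 strictly dominates C4 on the remaining rows (T: 6>0, B: 9>8); eliminate C4.
The Row player's strategy B is strictly dominated by T (C3: 9>8) and is removed.
Among the remaining strategies, none is strictly dominated by another pure strategy of the same player, so the elimination stops.
Surviving strategies — the Row player: {T}; the Column player: {C3}.

T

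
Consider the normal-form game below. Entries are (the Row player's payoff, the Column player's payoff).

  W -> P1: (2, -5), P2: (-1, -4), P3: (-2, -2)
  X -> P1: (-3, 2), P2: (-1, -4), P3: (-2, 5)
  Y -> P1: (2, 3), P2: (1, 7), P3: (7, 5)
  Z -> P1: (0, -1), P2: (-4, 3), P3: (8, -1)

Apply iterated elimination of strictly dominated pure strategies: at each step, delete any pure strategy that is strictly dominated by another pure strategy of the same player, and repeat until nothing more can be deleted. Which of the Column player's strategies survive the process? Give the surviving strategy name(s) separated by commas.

For the Row player, Y strictly dominates X on the remaining columns (P1: 2>-3, P2: 1>-1, P3: 7>-2); eliminate X.
For the Column player, P2 strictly dominates P1 on the remaining rows (W: -4>-5, Y: 7>3, Z: 3>-1); eliminate P1.
For the Row player, Y strictly dominates W on the remaining columns (P2: 1>-1, P3: 7>-2); eliminate W.
For the Column player, P2 strictly dominates P3 on the remaining rows (Y: 7>5, Z: 3>-1); eliminate P3.
For the Row player, Y strictly dominates Z on the remaining columns (P2: 1>-4); eliminate Z.
Among the remaining strategies, none is strictly dominated by another pure strategy of the same player, so the elimination stops.
Surviving strategies — the Row player: {Y}; the Column player: {P2}.

P2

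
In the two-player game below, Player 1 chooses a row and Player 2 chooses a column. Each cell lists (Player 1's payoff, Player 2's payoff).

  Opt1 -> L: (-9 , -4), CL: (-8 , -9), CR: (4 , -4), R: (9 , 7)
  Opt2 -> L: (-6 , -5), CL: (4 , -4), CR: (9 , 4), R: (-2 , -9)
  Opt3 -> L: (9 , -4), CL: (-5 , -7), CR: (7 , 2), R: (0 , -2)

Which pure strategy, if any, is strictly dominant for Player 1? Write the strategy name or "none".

none

Opt1 fails to dominate Opt2 at L (-9<-6).
Opt2 fails to dominate Opt1 at R (-2<9).
Opt3 fails to dominate Opt1 at R (0<9).
No single strategy dominates all the others.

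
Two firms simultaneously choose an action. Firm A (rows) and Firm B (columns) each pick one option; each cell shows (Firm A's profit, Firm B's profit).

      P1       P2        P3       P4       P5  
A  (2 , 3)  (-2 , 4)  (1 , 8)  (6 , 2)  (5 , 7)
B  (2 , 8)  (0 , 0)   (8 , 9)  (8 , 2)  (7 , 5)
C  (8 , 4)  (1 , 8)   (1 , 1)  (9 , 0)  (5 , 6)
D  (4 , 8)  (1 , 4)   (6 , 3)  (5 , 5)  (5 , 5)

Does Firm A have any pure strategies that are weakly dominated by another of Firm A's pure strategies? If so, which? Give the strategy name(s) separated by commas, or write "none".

A

A: dominated, since B does at least as well everywhere (P1: 2=2, P2: 0>-2, P3: 8>1, P4: 8>6, P5: 7>5).
B is not dominated — it holds its own against A at P2 (0>-2); C at P3 (8>1); D at P3 (8>6).
C is not dominated — it holds its own against A at P1 (8>2); B at P1 (8>2); D at P1 (8>4).
D is not dominated — it holds its own against A at P1 (4>2); B at P1 (4>2); C at P3 (6>1).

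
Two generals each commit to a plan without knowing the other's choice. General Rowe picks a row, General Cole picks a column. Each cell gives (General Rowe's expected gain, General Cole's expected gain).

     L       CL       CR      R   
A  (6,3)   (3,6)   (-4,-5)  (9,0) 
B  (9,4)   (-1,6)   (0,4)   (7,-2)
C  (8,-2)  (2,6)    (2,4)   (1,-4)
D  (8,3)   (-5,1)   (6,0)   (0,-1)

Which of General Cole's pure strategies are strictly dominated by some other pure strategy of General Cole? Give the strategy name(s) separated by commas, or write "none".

Nothing dominates L: CL at D (3>1); CR at A (3>-5); R at A (3>0).
CL: no other strategy beats it everywhere (L at A (6>3); CR at A (6>-5); R at A (6>0)).
CR: dominated, since CL does at least as well everywhere (A: 6>-5, B: 6>4, C: 6>4, D: 1>0).
R is strictly dominated by L (A: 3>0, B: 4>-2, C: -2>-4, D: 3>-1).

CR, R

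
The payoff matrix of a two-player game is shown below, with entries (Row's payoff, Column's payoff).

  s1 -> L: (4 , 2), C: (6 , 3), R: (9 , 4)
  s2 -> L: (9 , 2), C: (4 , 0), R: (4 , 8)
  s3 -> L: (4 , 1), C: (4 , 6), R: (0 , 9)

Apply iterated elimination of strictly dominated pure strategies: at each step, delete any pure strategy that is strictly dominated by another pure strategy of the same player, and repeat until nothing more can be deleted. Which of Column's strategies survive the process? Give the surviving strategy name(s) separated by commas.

R

Column's strategy L is strictly dominated by R (s1: 4>2, s2: 8>2, s3: 9>1) and is removed.
Row's strategy s2 is strictly dominated by s1 (C: 6>4, R: 9>4) and is removed.
For Row, s1 strictly dominates s3 on the remaining columns (C: 6>4, R: 9>0); eliminate s3.
Column's strategy C is strictly dominated by R (s1: 4>3) and is removed.
Among the remaining strategies, none is strictly dominated by another pure strategy of the same player, so the elimination stops.
Surviving strategies — Row: {s1}; Column: {R}.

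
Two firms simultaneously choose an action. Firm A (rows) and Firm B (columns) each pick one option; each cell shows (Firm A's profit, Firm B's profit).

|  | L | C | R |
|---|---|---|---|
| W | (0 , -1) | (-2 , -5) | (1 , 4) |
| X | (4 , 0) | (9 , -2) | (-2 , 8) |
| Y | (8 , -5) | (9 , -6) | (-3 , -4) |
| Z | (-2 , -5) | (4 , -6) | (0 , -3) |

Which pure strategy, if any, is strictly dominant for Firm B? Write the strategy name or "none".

R

R vs L: W: 4>-1, X: 8>0, Y: -4>-5, Z: -3>-5.
R vs C: W: 4>-5, X: 8>-2, Y: -4>-6, Z: -3>-6.
R strictly beats every other strategy against every opponent action, so it is strictly dominant.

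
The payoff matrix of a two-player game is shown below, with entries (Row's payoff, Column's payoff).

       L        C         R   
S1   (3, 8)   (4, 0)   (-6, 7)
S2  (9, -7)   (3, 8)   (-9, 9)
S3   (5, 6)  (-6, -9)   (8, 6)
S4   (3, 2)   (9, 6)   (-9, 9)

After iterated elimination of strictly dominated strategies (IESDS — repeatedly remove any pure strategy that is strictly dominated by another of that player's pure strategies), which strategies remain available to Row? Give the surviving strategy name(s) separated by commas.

S2, S3

For Column, R strictly dominates C on the remaining rows (S1: 7>0, S2: 9>8, S3: 6>-9, S4: 9>6); eliminate C.
Row S1 is eliminated: S3 beats it against every remaining column (L: 5>3, R: 8>-6).
For Row, S3 strictly dominates S4 on the remaining columns (L: 5>3, R: 8>-9); eliminate S4.
Among the remaining strategies, none is strictly dominated by another pure strategy of the same player, so the elimination stops.
Surviving strategies — Row: {S2, S3}; Column: {L, R}.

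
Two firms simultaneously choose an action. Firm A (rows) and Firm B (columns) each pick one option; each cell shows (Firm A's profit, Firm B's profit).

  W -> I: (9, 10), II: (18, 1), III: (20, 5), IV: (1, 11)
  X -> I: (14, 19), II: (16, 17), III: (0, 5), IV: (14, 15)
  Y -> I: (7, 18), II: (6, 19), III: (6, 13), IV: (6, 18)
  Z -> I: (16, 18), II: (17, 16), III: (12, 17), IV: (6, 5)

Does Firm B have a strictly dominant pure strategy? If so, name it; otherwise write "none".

none

I fails to dominate II at Y (18<19).
II fails to dominate I at W (1<10).
III fails to dominate I at W (5<10).
IV fails to dominate I at X (15<19).
No single strategy dominates all the others.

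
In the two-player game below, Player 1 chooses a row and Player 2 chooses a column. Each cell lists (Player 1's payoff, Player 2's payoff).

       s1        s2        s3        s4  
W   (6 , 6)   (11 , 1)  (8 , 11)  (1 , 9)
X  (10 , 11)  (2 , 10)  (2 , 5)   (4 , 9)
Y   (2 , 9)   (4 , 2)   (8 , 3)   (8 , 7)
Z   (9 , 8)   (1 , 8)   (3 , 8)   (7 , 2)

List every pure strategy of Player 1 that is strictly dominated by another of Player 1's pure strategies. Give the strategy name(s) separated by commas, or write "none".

W is not dominated — it holds its own against X at s2 (11>2); Y at s1 (6>2); Z at s2 (11>1).
X is not dominated — it holds its own against W at s1 (10>6); Y at s1 (10>2); Z at s1 (10>9).
Y is not dominated — it holds its own against W at s3 (8=8); X at s2 (4>2); Z at s2 (4>1).
Z is not dominated — it holds its own against W at s1 (9>6); X at s3 (3>2); Y at s1 (9>2).

none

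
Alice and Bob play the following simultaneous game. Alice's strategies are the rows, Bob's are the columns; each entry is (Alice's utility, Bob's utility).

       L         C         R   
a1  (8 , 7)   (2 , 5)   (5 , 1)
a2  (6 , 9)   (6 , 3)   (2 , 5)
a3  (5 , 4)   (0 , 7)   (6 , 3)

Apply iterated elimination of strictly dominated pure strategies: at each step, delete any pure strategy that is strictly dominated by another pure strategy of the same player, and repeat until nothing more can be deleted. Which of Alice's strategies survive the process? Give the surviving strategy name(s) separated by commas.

a1

Column R is eliminated: L beats it against every remaining row (a1: 7>1, a2: 9>5, a3: 4>3).
Row a3 is eliminated: a1 beats it against every remaining column (L: 8>5, C: 2>0).
For Bob, L strictly dominates C on the remaining rows (a1: 7>5, a2: 9>3); eliminate C.
Row a2 is eliminated: a1 beats it against every remaining column (L: 8>6).
Among the remaining strategies, none is strictly dominated by another pure strategy of the same player, so the elimination stops.
Surviving strategies — Alice: {a1}; Bob: {L}.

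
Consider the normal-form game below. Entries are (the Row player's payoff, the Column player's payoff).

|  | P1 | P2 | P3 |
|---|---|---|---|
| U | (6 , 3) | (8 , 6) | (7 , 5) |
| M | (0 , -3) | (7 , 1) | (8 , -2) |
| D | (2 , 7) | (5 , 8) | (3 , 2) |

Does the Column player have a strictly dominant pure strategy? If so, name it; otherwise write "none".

P2 vs P1: U: 6>3, M: 1>-3, D: 8>7.
P2 vs P3: U: 6>5, M: 1>-2, D: 8>2.
P2 strictly beats every other strategy against every opponent action, so it is strictly dominant.

P2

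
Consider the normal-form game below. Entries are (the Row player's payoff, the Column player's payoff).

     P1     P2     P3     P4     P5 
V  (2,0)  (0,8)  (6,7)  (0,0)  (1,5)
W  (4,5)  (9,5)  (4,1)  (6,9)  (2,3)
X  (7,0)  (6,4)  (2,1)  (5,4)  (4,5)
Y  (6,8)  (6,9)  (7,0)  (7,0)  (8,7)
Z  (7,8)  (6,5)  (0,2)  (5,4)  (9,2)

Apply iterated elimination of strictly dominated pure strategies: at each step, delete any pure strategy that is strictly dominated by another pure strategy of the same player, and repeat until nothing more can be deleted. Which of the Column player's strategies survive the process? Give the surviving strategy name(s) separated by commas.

The Row player's strategy V is strictly dominated by Y (P1: 6>2, P2: 6>0, P3: 7>6, P4: 7>0, P5: 8>1) and is removed.
For the Column player, P2 strictly dominates P3 on the remaining rows (W: 5>1, X: 4>1, Y: 9>0, Z: 5>2); eliminate P3.
Among the remaining strategies, none is strictly dominated by another pure strategy of the same player, so the elimination stops.
Surviving strategies — the Row player: {W, X, Y, Z}; the Column player: {P1, P2, P4, P5}.

P1, P2, P4, P5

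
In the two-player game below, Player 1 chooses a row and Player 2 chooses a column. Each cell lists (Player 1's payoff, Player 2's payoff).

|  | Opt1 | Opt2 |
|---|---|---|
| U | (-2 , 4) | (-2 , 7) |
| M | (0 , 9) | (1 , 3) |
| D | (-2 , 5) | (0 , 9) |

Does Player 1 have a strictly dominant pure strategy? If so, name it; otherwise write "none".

M

M vs U: Opt1: 0>-2, Opt2: 1>-2.
M vs D: Opt1: 0>-2, Opt2: 1>0.
M strictly beats every other strategy against every opponent action, so it is strictly dominant.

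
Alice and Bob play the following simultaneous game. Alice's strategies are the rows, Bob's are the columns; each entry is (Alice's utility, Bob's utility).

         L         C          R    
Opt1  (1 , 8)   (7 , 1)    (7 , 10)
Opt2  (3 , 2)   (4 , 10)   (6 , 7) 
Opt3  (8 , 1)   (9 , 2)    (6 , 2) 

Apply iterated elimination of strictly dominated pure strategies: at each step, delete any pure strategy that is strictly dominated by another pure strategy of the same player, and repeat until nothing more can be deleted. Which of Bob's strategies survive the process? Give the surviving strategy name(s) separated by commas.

C, R

Bob's strategy L is strictly dominated by R (Opt1: 10>8, Opt2: 7>2, Opt3: 2>1) and is removed.
Row Opt2 is eliminated: Opt1 beats it against every remaining column (C: 7>4, R: 7>6).
Among the remaining strategies, none is strictly dominated by another pure strategy of the same player, so the elimination stops.
Surviving strategies — Alice: {Opt1, Opt3}; Bob: {C, R}.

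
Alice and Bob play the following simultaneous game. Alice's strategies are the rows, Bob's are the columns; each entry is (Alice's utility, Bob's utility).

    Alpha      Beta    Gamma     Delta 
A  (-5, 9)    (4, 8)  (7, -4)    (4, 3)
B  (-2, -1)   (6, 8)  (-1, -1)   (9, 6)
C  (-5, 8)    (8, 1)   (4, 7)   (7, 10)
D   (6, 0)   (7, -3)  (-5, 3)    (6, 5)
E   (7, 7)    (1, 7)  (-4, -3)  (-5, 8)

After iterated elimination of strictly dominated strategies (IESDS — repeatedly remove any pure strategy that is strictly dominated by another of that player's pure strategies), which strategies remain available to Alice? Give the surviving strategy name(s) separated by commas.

B, C

Column Gamma is eliminated: Delta beats it against every remaining row (A: 3>-4, B: 6>-1, C: 10>7, D: 5>3, E: 8>-3).
Row A is eliminated: B beats it against every remaining column (Alpha: -2>-5, Beta: 6>4, Delta: 9>4).
Column Alpha is eliminated: Delta beats it against every remaining row (B: 6>-1, C: 10>8, D: 5>0, E: 8>7).
Alice's strategy D is strictly dominated by C (Beta: 8>7, Delta: 7>6) and is removed.
Alice's strategy E is strictly dominated by B (Beta: 6>1, Delta: 9>-5) and is removed.
Among the remaining strategies, none is strictly dominated by another pure strategy of the same player, so the elimination stops.
Surviving strategies — Alice: {B, C}; Bob: {Beta, Delta}.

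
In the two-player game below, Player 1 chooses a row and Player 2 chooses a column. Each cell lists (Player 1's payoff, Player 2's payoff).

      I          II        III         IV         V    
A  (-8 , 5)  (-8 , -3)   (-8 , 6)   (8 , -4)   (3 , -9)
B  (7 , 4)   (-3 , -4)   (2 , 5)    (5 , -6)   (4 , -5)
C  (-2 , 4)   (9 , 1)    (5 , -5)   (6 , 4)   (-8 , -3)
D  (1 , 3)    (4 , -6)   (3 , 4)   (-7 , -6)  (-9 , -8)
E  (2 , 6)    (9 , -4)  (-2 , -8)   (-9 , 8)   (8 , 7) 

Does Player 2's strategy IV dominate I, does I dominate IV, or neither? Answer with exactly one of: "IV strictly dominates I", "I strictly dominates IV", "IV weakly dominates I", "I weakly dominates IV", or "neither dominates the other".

IV's payoffs vs I's, by Player 1's action — A: -4<5, B: -6<4, C: 4=4, D: -6<3, E: 8>6.
IV does better at E but worse at A, B, D; neither strategy dominates the other.

neither dominates the other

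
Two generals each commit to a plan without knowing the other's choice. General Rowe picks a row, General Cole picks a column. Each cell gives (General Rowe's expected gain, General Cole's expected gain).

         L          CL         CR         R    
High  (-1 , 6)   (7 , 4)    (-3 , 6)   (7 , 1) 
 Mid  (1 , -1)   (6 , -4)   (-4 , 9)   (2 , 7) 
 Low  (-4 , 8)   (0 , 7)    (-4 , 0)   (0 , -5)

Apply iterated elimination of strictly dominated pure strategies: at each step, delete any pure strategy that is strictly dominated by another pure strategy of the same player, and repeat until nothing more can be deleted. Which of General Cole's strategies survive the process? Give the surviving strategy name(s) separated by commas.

For General Rowe, High strictly dominates Low on the remaining columns (L: -1>-4, CL: 7>0, CR: -3>-4, R: 7>0); eliminate Low.
For General Cole, L strictly dominates CL on the remaining rows (High: 6>4, Mid: -1>-4); eliminate CL.
For General Cole, CR strictly dominates R on the remaining rows (High: 6>1, Mid: 9>7); eliminate R.
Among the remaining strategies, none is strictly dominated by another pure strategy of the same player, so the elimination stops.
Surviving strategies — General Rowe: {High, Mid}; General Cole: {L, CR}.

L, CR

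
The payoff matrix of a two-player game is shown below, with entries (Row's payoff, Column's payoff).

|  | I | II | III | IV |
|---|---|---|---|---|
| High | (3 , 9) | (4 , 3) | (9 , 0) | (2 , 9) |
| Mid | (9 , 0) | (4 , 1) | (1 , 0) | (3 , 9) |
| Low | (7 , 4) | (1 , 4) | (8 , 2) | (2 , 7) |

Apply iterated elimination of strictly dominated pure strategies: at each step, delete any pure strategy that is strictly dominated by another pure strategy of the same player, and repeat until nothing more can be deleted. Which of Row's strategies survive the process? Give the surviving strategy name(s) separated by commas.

Column II is eliminated: IV beats it against every remaining row (High: 9>3, Mid: 9>1, Low: 7>4).
For Column, IV strictly dominates III on the remaining rows (High: 9>0, Mid: 9>0, Low: 7>2); eliminate III.
For Row, Mid strictly dominates High on the remaining columns (I: 9>3, IV: 3>2); eliminate High.
Row Low is eliminated: Mid beats it against every remaining column (I: 9>7, IV: 3>2).
Column's strategy I is strictly dominated by IV (Mid: 9>0) and is removed.
Among the remaining strategies, none is strictly dominated by another pure strategy of the same player, so the elimination stops.
Surviving strategies — Row: {Mid}; Column: {IV}.

Mid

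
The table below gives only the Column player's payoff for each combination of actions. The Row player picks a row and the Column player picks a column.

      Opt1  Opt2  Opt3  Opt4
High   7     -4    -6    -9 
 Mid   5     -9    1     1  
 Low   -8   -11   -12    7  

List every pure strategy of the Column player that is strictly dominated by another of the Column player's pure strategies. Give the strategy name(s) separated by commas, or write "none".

Opt2, Opt3

Opt1 is not dominated — it holds its own against Opt2 at High (7>-4); Opt3 at High (7>-6); Opt4 at High (7>-9).
Opt2: dominated, since Opt1 does at least as well everywhere (High: 7>-4, Mid: 5>-9, Low: -8>-11).
Opt1 strictly dominates Opt3 — High: 7>-6, Mid: 5>1, Low: -8>-12.
Opt4: no other strategy beats it everywhere (Opt1 at Low (7>-8); Opt2 at Mid (1>-9); Opt3 at Mid (1=1)).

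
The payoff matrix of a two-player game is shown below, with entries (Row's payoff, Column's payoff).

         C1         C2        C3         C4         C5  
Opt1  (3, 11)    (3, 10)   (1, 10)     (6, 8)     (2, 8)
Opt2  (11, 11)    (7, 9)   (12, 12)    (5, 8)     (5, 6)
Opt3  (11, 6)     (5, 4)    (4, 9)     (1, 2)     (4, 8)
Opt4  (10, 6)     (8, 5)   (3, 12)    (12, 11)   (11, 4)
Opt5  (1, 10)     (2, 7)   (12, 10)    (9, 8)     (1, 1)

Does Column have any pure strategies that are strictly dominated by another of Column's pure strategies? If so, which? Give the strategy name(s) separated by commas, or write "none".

C2, C4, C5

Nothing dominates C1: C2 at Opt1 (11>10); C3 at Opt1 (11>10); C4 at Opt1 (11>8); C5 at Opt1 (11>8).
C1 strictly dominates C2 — Opt1: 11>10, Opt2: 11>9, Opt3: 6>4, Opt4: 6>5, Opt5: 10>7.
C3 is not dominated — it holds its own against C1 at Opt2 (12>11); C2 at Opt1 (10=10); C4 at Opt1 (10>8); C5 at Opt1 (10>8).
C4 is strictly dominated by C3 (Opt1: 10>8, Opt2: 12>8, Opt3: 9>2, Opt4: 12>11, Opt5: 10>8).
C5 is strictly dominated by C3 (Opt1: 10>8, Opt2: 12>6, Opt3: 9>8, Opt4: 12>4, Opt5: 10>1).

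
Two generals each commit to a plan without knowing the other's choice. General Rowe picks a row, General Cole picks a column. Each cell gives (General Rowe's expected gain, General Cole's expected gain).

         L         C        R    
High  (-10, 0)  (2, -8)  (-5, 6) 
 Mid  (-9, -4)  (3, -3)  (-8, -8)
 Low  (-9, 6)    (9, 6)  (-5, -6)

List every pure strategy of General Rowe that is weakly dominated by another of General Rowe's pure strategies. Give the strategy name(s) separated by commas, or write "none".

High: dominated, since Low does at least as well everywhere (L: -9>-10, C: 9>2, R: -5=-5).
Mid: dominated, since Low does at least as well everywhere (L: -9=-9, C: 9>3, R: -5>-8).
Low is not dominated — it holds its own against High at L (-9>-10); Mid at C (9>3).

High, Mid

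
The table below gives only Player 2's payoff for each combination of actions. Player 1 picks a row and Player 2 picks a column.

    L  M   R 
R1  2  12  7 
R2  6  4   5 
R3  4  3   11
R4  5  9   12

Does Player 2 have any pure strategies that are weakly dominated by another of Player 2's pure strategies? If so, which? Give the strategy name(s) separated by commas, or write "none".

Nothing dominates L: M at R2 (6>4); R at R2 (6>5).
Nothing dominates M: L at R1 (12>2); R at R1 (12>7).
R is not dominated — it holds its own against L at R1 (7>2); M at R2 (5>4).

none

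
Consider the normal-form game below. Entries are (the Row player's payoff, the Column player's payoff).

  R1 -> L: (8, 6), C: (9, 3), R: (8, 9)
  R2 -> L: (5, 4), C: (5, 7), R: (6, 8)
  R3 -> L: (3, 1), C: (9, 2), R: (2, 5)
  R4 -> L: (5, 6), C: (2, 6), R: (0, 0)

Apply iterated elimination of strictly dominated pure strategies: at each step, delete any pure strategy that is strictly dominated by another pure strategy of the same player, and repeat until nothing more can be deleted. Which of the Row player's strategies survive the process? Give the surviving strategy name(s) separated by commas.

The Row player's strategy R2 is strictly dominated by R1 (L: 8>5, C: 9>5, R: 8>6) and is removed.
For the Row player, R1 strictly dominates R4 on the remaining columns (L: 8>5, C: 9>2, R: 8>0); eliminate R4.
For the Column player, R strictly dominates L on the remaining rows (R1: 9>6, R3: 5>1); eliminate L.
The Column player's strategy C is strictly dominated by R (R1: 9>3, R3: 5>2) and is removed.
For the Row player, R1 strictly dominates R3 on the remaining columns (R: 8>2); eliminate R3.
Among the remaining strategies, none is strictly dominated by another pure strategy of the same player, so the elimination stops.
Surviving strategies — the Row player: {R1}; the Column player: {R}.

R1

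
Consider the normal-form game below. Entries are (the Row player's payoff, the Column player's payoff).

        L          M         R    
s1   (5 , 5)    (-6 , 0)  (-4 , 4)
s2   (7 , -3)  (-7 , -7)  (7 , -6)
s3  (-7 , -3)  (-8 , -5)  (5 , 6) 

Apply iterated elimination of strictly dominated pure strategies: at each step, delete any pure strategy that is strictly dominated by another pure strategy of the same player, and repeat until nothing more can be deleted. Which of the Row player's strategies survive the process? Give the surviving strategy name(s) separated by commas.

s2

For the Row player, s2 strictly dominates s3 on the remaining columns (L: 7>-7, M: -7>-8, R: 7>5); eliminate s3.
The Column player's strategy M is strictly dominated by L (s1: 5>0, s2: -3>-7) and is removed.
Row s1 is eliminated: s2 beats it against every remaining column (L: 7>5, R: 7>-4).
For the Column player, L strictly dominates R on the remaining rows (s2: -3>-6); eliminate R.
Among the remaining strategies, none is strictly dominated by another pure strategy of the same player, so the elimination stops.
Surviving strategies — the Row player: {s2}; the Column player: {L}.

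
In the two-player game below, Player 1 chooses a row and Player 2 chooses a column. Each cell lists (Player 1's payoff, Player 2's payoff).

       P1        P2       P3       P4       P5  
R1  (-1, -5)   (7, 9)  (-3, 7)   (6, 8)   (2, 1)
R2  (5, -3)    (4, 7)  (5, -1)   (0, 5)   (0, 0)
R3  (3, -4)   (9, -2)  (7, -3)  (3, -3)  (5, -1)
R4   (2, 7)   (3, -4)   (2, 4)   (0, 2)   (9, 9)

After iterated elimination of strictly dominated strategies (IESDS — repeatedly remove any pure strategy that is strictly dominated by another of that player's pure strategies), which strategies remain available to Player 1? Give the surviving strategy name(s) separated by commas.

R1, R3, R4

Player 2's strategy P1 is strictly dominated by P5 (R1: 1>-5, R2: 0>-3, R3: -1>-4, R4: 9>7) and is removed.
For Player 1, R3 strictly dominates R2 on the remaining columns (P2: 9>4, P3: 7>5, P4: 3>0, P5: 5>0); eliminate R2.
Among the remaining strategies, none is strictly dominated by another pure strategy of the same player, so the elimination stops.
Surviving strategies — Player 1: {R1, R3, R4}; Player 2: {P2, P3, P4, P5}.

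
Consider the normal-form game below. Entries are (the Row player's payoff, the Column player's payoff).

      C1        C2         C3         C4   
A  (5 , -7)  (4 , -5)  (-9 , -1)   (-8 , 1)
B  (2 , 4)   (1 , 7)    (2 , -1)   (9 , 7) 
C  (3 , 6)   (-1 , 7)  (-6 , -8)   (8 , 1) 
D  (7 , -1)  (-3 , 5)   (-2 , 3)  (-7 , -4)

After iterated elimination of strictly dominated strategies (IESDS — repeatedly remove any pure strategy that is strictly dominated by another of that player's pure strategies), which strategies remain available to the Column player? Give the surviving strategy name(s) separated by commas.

For the Column player, C2 strictly dominates C1 on the remaining rows (A: -5>-7, B: 7>4, C: 7>6, D: 5>-1); eliminate C1.
The Row player's strategy C is strictly dominated by B (C2: 1>-1, C3: 2>-6, C4: 9>8) and is removed.
The Row player's strategy D is strictly dominated by B (C2: 1>-3, C3: 2>-2, C4: 9>-7) and is removed.
The Column player's strategy C3 is strictly dominated by C4 (A: 1>-1, B: 7>-1) and is removed.
Among the remaining strategies, none is strictly dominated by another pure strategy of the same player, so the elimination stops.
Surviving strategies — the Row player: {A, B}; the Column player: {C2, C4}.

C2, C4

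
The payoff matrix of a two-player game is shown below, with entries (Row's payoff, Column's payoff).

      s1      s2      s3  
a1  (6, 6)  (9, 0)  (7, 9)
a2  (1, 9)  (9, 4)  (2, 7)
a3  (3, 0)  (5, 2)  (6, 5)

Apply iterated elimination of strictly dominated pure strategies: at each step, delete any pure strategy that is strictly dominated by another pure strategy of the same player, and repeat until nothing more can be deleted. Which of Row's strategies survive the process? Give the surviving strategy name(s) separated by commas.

Row a3 is eliminated: a1 beats it against every remaining column (s1: 6>3, s2: 9>5, s3: 7>6).
For Column, s1 strictly dominates s2 on the remaining rows (a1: 6>0, a2: 9>4); eliminate s2.
Row a2 is eliminated: a1 beats it against every remaining column (s1: 6>1, s3: 7>2).
Column's strategy s1 is strictly dominated by s3 (a1: 9>6) and is removed.
Among the remaining strategies, none is strictly dominated by another pure strategy of the same player, so the elimination stops.
Surviving strategies — Row: {a1}; Column: {s3}.

a1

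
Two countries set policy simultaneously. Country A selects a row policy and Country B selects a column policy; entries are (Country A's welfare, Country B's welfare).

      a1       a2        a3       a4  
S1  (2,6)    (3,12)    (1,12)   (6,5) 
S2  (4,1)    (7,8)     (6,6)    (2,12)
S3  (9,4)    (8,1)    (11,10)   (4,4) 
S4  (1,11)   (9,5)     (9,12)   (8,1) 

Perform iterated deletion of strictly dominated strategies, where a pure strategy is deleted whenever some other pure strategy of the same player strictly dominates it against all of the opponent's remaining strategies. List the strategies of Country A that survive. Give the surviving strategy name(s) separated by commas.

For Country A, S3 strictly dominates S2 on the remaining columns (a1: 9>4, a2: 8>7, a3: 11>6, a4: 4>2); eliminate S2.
Country B's strategy a1 is strictly dominated by a3 (S1: 12>6, S3: 10>4, S4: 12>11) and is removed.
Country A's strategy S1 is strictly dominated by S4 (a2: 9>3, a3: 9>1, a4: 8>6) and is removed.
For Country B, a3 strictly dominates a2 on the remaining rows (S3: 10>1, S4: 12>5); eliminate a2.
Column a4 is eliminated: a3 beats it against every remaining row (S3: 10>4, S4: 12>1).
For Country A, S3 strictly dominates S4 on the remaining columns (a3: 11>9); eliminate S4.
Among the remaining strategies, none is strictly dominated by another pure strategy of the same player, so the elimination stops.
Surviving strategies — Country A: {S3}; Country B: {a3}.

S3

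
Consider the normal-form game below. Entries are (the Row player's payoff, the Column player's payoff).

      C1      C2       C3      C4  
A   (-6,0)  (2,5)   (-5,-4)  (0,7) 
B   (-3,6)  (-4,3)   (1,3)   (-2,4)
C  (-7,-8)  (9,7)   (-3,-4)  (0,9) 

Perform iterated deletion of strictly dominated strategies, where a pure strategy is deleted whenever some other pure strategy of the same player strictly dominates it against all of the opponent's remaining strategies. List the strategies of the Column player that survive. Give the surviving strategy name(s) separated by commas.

C1, C4

Column C2 is eliminated: C4 beats it against every remaining row (A: 7>5, B: 4>3, C: 9>7).
Column C3 is eliminated: C4 beats it against every remaining row (A: 7>-4, B: 4>3, C: 9>-4).
Among the remaining strategies, none is strictly dominated by another pure strategy of the same player, so the elimination stops.
Surviving strategies — the Row player: {A, B, C}; the Column player: {C1, C4}.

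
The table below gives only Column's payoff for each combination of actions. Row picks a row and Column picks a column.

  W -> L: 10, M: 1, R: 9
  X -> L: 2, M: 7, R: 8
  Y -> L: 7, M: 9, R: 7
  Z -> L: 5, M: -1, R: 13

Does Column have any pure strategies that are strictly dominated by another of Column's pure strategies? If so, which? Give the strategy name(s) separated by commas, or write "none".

Nothing dominates L: M at W (10>1); R at W (10>9).
M: no other strategy beats it everywhere (L at X (7>2); R at Y (9>7)).
R is not dominated — it holds its own against L at X (8>2); M at W (9>1).

none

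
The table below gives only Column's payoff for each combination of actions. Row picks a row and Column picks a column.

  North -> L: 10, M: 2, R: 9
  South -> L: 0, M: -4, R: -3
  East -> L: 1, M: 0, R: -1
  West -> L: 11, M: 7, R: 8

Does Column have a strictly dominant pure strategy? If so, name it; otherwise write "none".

L

L vs M: North: 10>2, South: 0>-4, East: 1>0, West: 11>7.
L vs R: North: 10>9, South: 0>-3, East: 1>-1, West: 11>8.
L strictly beats every other strategy against every opponent action, so it is strictly dominant.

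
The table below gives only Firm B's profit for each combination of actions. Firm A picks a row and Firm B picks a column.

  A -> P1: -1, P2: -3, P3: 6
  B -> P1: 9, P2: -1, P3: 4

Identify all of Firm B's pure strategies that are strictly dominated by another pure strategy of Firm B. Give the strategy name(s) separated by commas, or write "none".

P1: no other strategy beats it everywhere (P2 at A (-1>-3); P3 at B (9>4)).
P2: dominated, since P1 does at least as well everywhere (A: -1>-3, B: 9>-1).
P3: no other strategy beats it everywhere (P1 at A (6>-1); P2 at A (6>-3)).

P2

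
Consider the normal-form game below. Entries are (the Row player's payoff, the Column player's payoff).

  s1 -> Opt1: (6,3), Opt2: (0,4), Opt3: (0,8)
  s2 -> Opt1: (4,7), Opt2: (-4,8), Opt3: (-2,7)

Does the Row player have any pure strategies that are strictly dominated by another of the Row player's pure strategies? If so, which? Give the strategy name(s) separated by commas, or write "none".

s2

s1: no other strategy beats it everywhere (s2 at Opt1 (6>4)).
s2 is strictly dominated by s1 (Opt1: 6>4, Opt2: 0>-4, Opt3: 0>-2).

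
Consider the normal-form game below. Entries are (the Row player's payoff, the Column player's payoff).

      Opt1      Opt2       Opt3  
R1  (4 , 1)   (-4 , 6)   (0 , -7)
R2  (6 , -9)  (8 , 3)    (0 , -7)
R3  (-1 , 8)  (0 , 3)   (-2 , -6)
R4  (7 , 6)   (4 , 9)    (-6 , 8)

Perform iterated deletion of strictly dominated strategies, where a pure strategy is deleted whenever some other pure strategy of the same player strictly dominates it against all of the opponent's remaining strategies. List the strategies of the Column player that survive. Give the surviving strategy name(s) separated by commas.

Opt2

For the Row player, R2 strictly dominates R3 on the remaining columns (Opt1: 6>-1, Opt2: 8>0, Opt3: 0>-2); eliminate R3.
The Column player's strategy Opt1 is strictly dominated by Opt2 (R1: 6>1, R2: 3>-9, R4: 9>6) and is removed.
The Row player's strategy R4 is strictly dominated by R2 (Opt2: 8>4, Opt3: 0>-6) and is removed.
For the Column player, Opt2 strictly dominates Opt3 on the remaining rows (R1: 6>-7, R2: 3>-7); eliminate Opt3.
For the Row player, R2 strictly dominates R1 on the remaining columns (Opt2: 8>-4); eliminate R1.
Among the remaining strategies, none is strictly dominated by another pure strategy of the same player, so the elimination stops.
Surviving strategies — the Row player: {R2}; the Column player: {Opt2}.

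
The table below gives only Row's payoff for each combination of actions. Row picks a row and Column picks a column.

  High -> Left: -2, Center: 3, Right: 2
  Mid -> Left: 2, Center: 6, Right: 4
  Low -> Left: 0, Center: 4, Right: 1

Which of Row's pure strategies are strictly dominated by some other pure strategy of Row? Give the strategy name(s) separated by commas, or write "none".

High, Low

Mid strictly dominates High — Left: 2>-2, Center: 6>3, Right: 4>2.
Mid: no other strategy beats it everywhere (High at Left (2>-2); Low at Left (2>0)).
Mid strictly dominates Low — Left: 2>0, Center: 6>4, Right: 4>1.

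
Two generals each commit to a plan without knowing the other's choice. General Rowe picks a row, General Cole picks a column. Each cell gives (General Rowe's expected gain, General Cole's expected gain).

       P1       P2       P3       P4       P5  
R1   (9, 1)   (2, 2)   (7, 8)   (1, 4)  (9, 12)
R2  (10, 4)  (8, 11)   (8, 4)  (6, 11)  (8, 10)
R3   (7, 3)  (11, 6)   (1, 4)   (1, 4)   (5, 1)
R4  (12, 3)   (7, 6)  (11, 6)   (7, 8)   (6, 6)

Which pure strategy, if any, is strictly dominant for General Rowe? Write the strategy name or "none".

R1 fails to dominate R2 at P1 (9<10).
R2 fails to dominate R1 at P5 (8<9).
R3 fails to dominate R1 at P1 (7<9).
R4 fails to dominate R1 at P5 (6<9).
No single strategy dominates all the others.

none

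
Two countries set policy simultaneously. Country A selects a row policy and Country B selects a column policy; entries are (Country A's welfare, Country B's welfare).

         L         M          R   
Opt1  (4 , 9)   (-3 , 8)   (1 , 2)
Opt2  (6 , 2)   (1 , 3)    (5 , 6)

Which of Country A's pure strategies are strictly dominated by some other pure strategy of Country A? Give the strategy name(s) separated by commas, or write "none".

Opt1: dominated, since Opt2 does at least as well everywhere (L: 6>4, M: 1>-3, R: 5>1).
Opt2: no other strategy beats it everywhere (Opt1 at L (6>4)).

Opt1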